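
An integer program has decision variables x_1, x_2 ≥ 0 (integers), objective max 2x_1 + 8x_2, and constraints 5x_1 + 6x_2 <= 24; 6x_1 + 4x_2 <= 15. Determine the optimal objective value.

24

Relaxing integrality, the LP optimum is 30.00 at (x_1,x_2) = (0, 3.75), which is not an integer point.
(x_1,x_2)=(0,3) is feasible, giving 24.
(x_1,x_2)=(1,2) is feasible, giving 18.
(x_1,x_2)=(0,2) is feasible, giving 16.
No feasible integer point exceeds 24.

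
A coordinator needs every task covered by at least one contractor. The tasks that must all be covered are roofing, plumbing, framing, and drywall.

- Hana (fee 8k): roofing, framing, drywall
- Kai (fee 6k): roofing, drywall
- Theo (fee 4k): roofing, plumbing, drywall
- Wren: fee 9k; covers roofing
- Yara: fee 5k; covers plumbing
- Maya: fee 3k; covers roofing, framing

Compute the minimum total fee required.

7

This is an integer covering problem.
Choose Theo and Maya: together they cover roofing, plumbing, framing, drywall — every task.
Total fee: 4 + 3 = 7.
No cover costs less than 7.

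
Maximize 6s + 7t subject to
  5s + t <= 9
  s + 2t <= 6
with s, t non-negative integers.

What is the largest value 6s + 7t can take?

21

(s,t)=(0,3) is feasible, giving 21.
(s,t)=(1,2) is feasible, giving 20.
(s,t)=(0,2) is feasible, giving 14.
(s,t)=(1,1) is feasible, giving 13.
The best lattice point is (0,3), giving 21.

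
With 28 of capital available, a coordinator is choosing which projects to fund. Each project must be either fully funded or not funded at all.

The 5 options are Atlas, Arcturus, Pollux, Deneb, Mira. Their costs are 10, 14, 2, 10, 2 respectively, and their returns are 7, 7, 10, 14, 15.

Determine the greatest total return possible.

46

Treat it as a binary knapsack problem.
Pollux + Deneb + Mira: cost 2 + 10 + 2 = 14 ≤ 28, return 10 + 14 + 15 = 39.
Atlas + Pollux + Deneb + Mira: cost 10 + 2 + 10 + 2 = 24 ≤ 28, return 7 + 10 + 14 + 15 = 46.
Arcturus + Pollux + Deneb + Mira: cost 14 + 2 + 10 + 2 = 28 ≤ 28, return 7 + 10 + 14 + 15 = 46.
The maximum return is 46; one optimal choice is Atlas, Pollux, Deneb, and Mira.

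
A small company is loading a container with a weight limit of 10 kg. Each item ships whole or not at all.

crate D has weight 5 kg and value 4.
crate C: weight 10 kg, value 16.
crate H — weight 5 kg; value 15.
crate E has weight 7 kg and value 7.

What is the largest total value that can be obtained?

19

This is a 0-1 knapsack instance.
crate D + crate H: weight 5 + 5 = 10 ≤ 10, value 4 + 15 = 19.
crate C: weight 10 ≤ 10, value 16.
crate H: weight 5 ≤ 10, value 15.
Best is crate D and crate H with total value 19.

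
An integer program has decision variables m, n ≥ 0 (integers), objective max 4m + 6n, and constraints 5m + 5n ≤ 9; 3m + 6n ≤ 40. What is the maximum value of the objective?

6

(m,n)=(0,1): 5·0+5·1=5≤9, 3·0+6·1=6≤40, objective 6.
(m,n)=(1,0): 5·1+5·0=5≤9, 3·1+6·0=3≤40, objective 4.
The best lattice point is (0,1), giving 6.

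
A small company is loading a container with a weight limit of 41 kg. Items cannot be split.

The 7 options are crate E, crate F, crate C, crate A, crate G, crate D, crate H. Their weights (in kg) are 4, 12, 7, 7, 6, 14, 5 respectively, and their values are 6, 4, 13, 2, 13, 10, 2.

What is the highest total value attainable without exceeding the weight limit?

crate E + crate C + crate G + crate D + crate H: weight 4 + 7 + 6 + 14 + 5 = 36 ≤ 41, value 6 + 13 + 13 + 10 + 2 = 44.
crate E + crate C + crate A + crate G + crate D: weight 4 + 7 + 7 + 6 + 14 = 38 ≤ 41, value 6 + 13 + 2 + 13 + 10 = 44.
crate E + crate C + crate G + crate D: weight 4 + 7 + 6 + 14 = 31 ≤ 41, value 6 + 13 + 13 + 10 = 42.
The maximum value is 44; one optimal choice is crate E, crate C, crate G, crate D, and crate H.

44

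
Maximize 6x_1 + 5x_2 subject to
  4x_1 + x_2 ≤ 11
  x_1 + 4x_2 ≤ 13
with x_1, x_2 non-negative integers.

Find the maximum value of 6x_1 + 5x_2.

The continuous relaxation peaks at (2.07, 2.73) with value 26.07; rounding to a feasible lattice point costs some objective.
(x_1,x_2)=(2,2): 4·2+1·2=10≤11, 1·2+4·2=10≤13, objective 22.
(x_1,x_2)=(1,3): 4·1+1·3=7≤11, 1·1+4·3=13≤13, objective 21.
(x_1,x_2)=(2,1): 4·2+1·1=9≤11, 1·2+4·1=6≤13, objective 17.
No feasible integer point exceeds 22.

22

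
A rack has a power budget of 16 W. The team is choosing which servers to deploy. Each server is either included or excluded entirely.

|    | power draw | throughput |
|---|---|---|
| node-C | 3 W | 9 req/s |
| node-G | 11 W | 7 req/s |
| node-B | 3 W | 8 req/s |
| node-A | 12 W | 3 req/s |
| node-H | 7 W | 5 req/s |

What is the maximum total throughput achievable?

22

This is a 0-1 knapsack instance.
Allowing fractional choices, the relaxed optimum would be about 23.9, but servers are indivisible.
node-C + node-G: power draw 3 + 11 = 14 ≤ 16, throughput 9 + 7 = 16.
node-C + node-B + node-H: power draw 3 + 3 + 7 = 13 ≤ 16, throughput 9 + 8 + 5 = 22.
node-C + node-B: power draw 3 + 3 = 6 ≤ 16, throughput 9 + 8 = 17.
Best is node-C, node-B, and node-H with total throughput 22.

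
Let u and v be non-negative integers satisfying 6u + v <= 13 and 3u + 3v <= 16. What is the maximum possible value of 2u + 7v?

35

(u,v)=(0,5): 6·0+1·5=5≤13, 3·0+3·5=15≤16, objective 35.
(u,v)=(1,4): 6·1+1·4=10≤13, 3·1+3·4=15≤16, objective 30.
(u,v)=(0,4): 6·0+1·4=4≤13, 3·0+3·4=12≤16, objective 28.
No feasible integer point exceeds 35.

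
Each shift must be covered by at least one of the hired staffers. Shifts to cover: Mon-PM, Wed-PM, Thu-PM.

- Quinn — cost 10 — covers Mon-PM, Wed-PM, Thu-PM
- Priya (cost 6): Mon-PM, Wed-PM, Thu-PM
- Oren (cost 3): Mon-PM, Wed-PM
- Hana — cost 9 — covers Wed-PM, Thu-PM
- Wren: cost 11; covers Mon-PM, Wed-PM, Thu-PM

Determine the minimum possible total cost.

The greedy cost-per-new-shift heuristic would pick Oren and Priya for 9, but a cheaper cover exists.
Priya alone covers Mon-PM, Wed-PM, Thu-PM — every shift.
Total cost: 6.
No cover costs less than 6.

6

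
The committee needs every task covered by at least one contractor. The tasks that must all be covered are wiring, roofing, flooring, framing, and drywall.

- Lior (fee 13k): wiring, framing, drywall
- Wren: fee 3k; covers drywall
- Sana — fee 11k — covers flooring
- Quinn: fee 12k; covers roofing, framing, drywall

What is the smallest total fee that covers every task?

Choose Lior, Sana, and Quinn: together they cover wiring, roofing, flooring, framing, drywall — every task.
Total fee: 13 + 11 + 12 = 36.

36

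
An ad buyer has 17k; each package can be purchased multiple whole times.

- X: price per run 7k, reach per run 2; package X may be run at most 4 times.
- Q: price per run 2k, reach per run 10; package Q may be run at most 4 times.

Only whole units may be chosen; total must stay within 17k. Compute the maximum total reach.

42

This is a bounded integer knapsack.
Take 1×X and 4×Q: price 15 ≤ 17, reach 1·2 + 4·10 = 42.
Q has the best ratio (10/2) and is taken to its limit of 4; remaining capacity is filled optimally with the others.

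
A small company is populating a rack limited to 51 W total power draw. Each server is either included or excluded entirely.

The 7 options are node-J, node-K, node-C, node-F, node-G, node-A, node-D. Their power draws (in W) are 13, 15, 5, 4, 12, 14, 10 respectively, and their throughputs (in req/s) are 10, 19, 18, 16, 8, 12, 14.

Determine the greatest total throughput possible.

79

This is an integer program with binary decision variables.
node-J + node-K + node-C + node-F + node-D: power draw 13 + 15 + 5 + 4 + 10 = 47 ≤ 51, throughput 10 + 19 + 18 + 16 + 14 = 77.
node-K + node-C + node-F + node-G + node-D: power draw 15 + 5 + 4 + 12 + 10 = 46 ≤ 51, throughput 19 + 18 + 16 + 8 + 14 = 75.
node-K + node-C + node-F + node-A + node-D: power draw 15 + 5 + 4 + 14 + 10 = 48 ≤ 51, throughput 19 + 18 + 16 + 12 + 14 = 79.
Best is node-K, node-C, node-F, node-A, and node-D with total throughput 79.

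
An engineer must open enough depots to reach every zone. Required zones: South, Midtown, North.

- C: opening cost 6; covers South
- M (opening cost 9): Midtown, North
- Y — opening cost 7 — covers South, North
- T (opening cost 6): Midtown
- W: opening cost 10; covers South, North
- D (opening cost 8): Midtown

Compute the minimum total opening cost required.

13

This is a weighted set-cover instance.
Choose Y and T: together they cover South, Midtown, North — every zone.
Total opening cost: 7 + 6 = 13.
No cover costs less than 13.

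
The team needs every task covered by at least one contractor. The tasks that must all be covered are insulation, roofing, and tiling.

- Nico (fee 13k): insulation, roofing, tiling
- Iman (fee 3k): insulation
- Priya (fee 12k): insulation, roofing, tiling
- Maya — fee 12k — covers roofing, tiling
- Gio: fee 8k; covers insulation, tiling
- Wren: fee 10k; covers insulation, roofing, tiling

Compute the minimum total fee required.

The greedy cost-per-new-task heuristic would pick Iman and Wren for 13, but a cheaper cover exists.
Wren alone covers insulation, roofing, tiling — every task.
Total fee: 10.
No cover costs less than 10.

10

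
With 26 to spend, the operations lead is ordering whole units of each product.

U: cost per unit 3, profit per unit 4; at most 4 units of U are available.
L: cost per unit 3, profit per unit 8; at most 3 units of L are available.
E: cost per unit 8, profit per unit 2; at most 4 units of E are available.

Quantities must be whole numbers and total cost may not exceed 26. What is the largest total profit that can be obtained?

40

This is a bounded integer knapsack.
Take 4×U and 3×L: cost 21 ≤ 26, profit 4·4 + 3·8 = 40.
L has the best ratio (8/3) and is taken to its limit of 3; remaining capacity is filled optimally with the others.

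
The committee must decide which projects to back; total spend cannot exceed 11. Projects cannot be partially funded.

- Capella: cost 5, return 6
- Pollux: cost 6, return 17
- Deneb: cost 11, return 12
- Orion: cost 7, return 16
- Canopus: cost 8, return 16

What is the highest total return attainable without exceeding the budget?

23

Pollux: cost 6 ≤ 11, return 17.
Orion: cost 7 ≤ 11, return 16.
Capella + Pollux: cost 5 + 6 = 11 ≤ 11, return 6 + 17 = 23.
Best is Capella and Pollux with total return 23.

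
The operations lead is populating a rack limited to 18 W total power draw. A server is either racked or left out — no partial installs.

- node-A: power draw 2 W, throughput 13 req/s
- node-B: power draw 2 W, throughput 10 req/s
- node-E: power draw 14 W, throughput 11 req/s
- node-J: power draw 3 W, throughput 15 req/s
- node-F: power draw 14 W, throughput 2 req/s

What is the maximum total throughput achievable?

This is an integer program with binary decision variables.
Take node-A, node-B, and node-J: power draw 2 + 2 + 3 = 7 ≤ 18, throughput 13 + 10 + 15 = 38.
No other feasible combination does better.

38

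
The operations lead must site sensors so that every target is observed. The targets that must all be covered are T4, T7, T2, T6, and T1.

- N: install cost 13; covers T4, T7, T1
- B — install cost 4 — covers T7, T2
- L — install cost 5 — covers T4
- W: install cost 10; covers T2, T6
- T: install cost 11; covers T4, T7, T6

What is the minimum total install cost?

The greedy cost-per-new-target heuristic would pick B, L, W, and N for 32, but a cheaper cover exists.
Choose N and W: together they cover T4, T7, T2, T6, T1 — every target.
Total install cost: 13 + 10 = 23.
No cover costs less than 23.

23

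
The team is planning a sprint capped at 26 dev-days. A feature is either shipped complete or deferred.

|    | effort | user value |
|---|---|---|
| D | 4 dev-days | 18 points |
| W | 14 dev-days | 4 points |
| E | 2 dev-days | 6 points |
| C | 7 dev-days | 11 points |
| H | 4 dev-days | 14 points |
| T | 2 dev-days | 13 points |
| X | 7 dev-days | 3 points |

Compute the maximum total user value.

65

D + E + C + H + T + X: effort 4 + 2 + 7 + 4 + 2 + 7 = 26 ≤ 26, user value 18 + 6 + 11 + 14 + 13 + 3 = 65.
D + C + H + T + X: effort 4 + 7 + 4 + 2 + 7 = 24 ≤ 26, user value 18 + 11 + 14 + 13 + 3 = 59.
D + E + C + H + T: effort 4 + 2 + 7 + 4 + 2 = 19 ≤ 26, user value 18 + 6 + 11 + 14 + 13 = 62.
Best is D, E, C, H, T, and X with total user value 65.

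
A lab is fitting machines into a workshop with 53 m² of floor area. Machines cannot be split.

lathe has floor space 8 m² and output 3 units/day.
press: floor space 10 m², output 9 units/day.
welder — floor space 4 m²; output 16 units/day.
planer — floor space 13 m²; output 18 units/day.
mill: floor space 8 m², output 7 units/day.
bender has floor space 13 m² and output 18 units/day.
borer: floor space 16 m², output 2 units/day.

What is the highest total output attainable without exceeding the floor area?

Take press, welder, planer, mill, and bender: floor space 10 + 4 + 13 + 8 + 13 = 48 ≤ 53, output 9 + 16 + 18 + 7 + 18 = 68.
No other feasible combination does better.

68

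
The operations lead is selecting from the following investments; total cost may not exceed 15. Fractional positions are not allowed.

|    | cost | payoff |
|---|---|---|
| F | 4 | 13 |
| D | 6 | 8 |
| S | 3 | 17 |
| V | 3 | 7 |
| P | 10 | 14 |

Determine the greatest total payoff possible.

Take F, D, and S: cost 4 + 6 + 3 = 13 ≤ 15, payoff 13 + 8 + 17 = 38.
No other feasible combination does better.

38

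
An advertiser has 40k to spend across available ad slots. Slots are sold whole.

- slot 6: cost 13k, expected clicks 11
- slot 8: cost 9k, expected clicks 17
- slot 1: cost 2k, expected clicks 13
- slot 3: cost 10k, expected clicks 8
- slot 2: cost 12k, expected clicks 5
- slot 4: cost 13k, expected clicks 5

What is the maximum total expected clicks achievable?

49

slot 6 + slot 8 + slot 1 + slot 2: cost 13 + 9 + 2 + 12 = 36 ≤ 40, expected clicks 11 + 17 + 13 + 5 = 46.
slot 6 + slot 8 + slot 1 + slot 4: cost 13 + 9 + 2 + 13 = 37 ≤ 40, expected clicks 11 + 17 + 13 + 5 = 46.
slot 6 + slot 8 + slot 1 + slot 3: cost 13 + 9 + 2 + 10 = 34 ≤ 40, expected clicks 11 + 17 + 13 + 8 = 49.
Best is slot 6, slot 8, slot 1, and slot 3 with total expected clicks 49.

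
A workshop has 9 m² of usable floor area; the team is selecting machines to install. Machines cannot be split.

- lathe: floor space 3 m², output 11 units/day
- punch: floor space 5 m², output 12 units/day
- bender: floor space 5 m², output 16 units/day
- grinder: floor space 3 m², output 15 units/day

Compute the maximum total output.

31

Allowing fractional choices, the relaxed optimum would be about 35.6, but machines are indivisible.
bender + grinder: floor space 5 + 3 = 8 ≤ 9, output 16 + 15 = 31.
lathe + bender: floor space 3 + 5 = 8 ≤ 9, output 11 + 16 = 27.
Best is bender and grinder with total output 31.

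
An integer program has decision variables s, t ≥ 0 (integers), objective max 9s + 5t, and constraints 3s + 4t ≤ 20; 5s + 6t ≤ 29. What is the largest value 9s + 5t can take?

45

The continuous relaxation peaks at (5.8, 0) with value 52.20; rounding to a feasible lattice point costs some objective.
(s,t)=(5,0): 3·5+4·0=15≤20, 5·5+6·0=25≤29, objective 45.
(s,t)=(4,1): 3·4+4·1=16≤20, 5·4+6·1=26≤29, objective 41.
No feasible integer point exceeds 45.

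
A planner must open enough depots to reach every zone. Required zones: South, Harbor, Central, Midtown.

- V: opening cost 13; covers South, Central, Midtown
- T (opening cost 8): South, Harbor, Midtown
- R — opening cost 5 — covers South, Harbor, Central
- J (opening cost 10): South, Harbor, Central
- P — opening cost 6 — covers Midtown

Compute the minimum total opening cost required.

Choose R and P: together they cover South, Harbor, Central, Midtown — every zone.
Total opening cost: 5 + 6 = 11.
No cover costs less than 11.

11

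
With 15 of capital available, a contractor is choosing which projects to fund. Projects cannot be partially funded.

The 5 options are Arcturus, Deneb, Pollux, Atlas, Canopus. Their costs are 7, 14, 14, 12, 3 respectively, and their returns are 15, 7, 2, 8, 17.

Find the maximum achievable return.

Take Arcturus and Canopus: cost 7 + 3 = 10 ≤ 15, return 15 + 17 = 32.
No other feasible combination does better.

32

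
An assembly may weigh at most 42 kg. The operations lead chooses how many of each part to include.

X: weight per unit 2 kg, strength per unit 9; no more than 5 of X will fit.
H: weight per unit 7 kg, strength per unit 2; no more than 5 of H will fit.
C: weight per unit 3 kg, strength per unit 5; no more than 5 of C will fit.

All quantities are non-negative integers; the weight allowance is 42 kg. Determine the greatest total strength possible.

74

This is a bounded integer knapsack.
5×X, 1×H, and 5×C: weight 32 ≤ 42, strength 5·9 + 1·2 + 5·5 = 72.
5×X, 2×H, and 5×C: weight 39 ≤ 42, strength 5·9 + 2·2 + 5·5 = 74.
Best is 74.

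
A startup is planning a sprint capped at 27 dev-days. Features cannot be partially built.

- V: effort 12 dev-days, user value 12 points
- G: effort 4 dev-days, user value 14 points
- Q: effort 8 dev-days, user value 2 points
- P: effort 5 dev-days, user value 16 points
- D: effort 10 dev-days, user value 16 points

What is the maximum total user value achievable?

Treat it as a binary knapsack problem.
G + Q + P + D: effort 4 + 8 + 5 + 10 = 27 ≤ 27, user value 14 + 2 + 16 + 16 = 48.
G + P + D: effort 4 + 5 + 10 = 19 ≤ 27, user value 14 + 16 + 16 = 46.
Best is G, Q, P, and D with total user value 48.

48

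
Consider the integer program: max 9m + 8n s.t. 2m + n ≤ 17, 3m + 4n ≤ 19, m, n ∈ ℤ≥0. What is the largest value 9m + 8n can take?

The continuous relaxation peaks at (6.33, 0) with value 57.00; rounding to a feasible lattice point costs some objective.
(m,n)=(6,0): 2·6+1·0=12≤17, 3·6+4·0=18≤19, objective 54.
(m,n)=(5,1): 2·5+1·1=11≤17, 3·5+4·1=19≤19, objective 53.
The best lattice point is (6,0), giving 54.

54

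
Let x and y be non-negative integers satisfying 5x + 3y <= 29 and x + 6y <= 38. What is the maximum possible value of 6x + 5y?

42

(x,y)=(2,6) is feasible, giving 42.
(x,y)=(3,4) is feasible, giving 38.
(x,y)=(2,5) is feasible, giving 37.
(x,y)=(1,6) is feasible, giving 36.
Maximum is 42 at (x,y)=(2,6).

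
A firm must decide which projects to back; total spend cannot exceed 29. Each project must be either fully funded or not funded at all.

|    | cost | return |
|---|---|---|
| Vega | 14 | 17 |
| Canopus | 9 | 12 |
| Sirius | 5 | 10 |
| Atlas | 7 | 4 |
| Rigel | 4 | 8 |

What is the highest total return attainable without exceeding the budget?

Treat it as a binary knapsack problem.
Allowing fractional choices, the relaxed optimum would be about 43.4, but projects are indivisible.
Vega + Canopus + Sirius: cost 14 + 9 + 5 = 28 ≤ 29, return 17 + 12 + 10 = 39.
Vega + Sirius + Rigel: cost 14 + 5 + 4 = 23 ≤ 29, return 17 + 10 + 8 = 35.
Vega + Canopus + Rigel: cost 14 + 9 + 4 = 27 ≤ 29, return 17 + 12 + 8 = 37.
Best is Vega, Canopus, and Sirius with total return 39.

39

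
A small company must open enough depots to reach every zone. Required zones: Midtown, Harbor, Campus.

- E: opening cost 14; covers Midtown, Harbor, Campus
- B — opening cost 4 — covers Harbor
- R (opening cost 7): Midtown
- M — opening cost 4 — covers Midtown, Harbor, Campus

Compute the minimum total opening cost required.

4

M alone covers Midtown, Harbor, Campus — every zone.
Total opening cost: 4.
No cover costs less than 4.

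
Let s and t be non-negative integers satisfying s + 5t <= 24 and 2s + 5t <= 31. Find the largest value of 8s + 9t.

120

The continuous relaxation peaks at (15.5, 0) with value 124.00; rounding to a feasible lattice point costs some objective.
(s,t)=(15,0): 1·15+5·0=15≤24, 2·15+5·0=30≤31, objective 120.
(s,t)=(14,0): 1·14+5·0=14≤24, 2·14+5·0=28≤31, objective 112.
The best lattice point is (15,0), giving 120.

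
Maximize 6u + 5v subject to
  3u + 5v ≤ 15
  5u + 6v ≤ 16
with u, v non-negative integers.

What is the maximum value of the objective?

18

(u,v)=(3,0): 3·3+5·0=9≤15, 5·3+6·0=15≤16, objective 18.
(u,v)=(2,1): 3·2+5·1=11≤15, 5·2+6·1=16≤16, objective 17.
Maximum is 18 at (u,v)=(3,0).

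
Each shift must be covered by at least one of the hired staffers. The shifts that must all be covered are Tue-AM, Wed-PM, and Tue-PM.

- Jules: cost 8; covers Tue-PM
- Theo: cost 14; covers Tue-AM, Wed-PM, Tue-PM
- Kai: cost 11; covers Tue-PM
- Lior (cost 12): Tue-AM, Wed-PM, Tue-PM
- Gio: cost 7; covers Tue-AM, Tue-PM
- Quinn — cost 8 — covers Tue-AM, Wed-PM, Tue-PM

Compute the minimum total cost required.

This is a weighted set-cover instance.
Quinn alone covers Tue-AM, Wed-PM, Tue-PM — every shift.
Total cost: 8.
No cover costs less than 8.

8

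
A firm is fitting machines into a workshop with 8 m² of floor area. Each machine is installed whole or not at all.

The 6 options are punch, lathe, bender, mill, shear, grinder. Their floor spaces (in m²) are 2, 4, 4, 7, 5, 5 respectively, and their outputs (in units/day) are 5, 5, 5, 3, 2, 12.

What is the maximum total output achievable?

This is an integer program with binary decision variables.
Allowing fractional choices, the relaxed optimum would be about 18.2, but machines are indivisible.
grinder: floor space 5 ≤ 8, output 12.
punch + lathe: floor space 2 + 4 = 6 ≤ 8, output 5 + 5 = 10.
punch + grinder: floor space 2 + 5 = 7 ≤ 8, output 5 + 12 = 17.
Best is punch and grinder with total output 17.

17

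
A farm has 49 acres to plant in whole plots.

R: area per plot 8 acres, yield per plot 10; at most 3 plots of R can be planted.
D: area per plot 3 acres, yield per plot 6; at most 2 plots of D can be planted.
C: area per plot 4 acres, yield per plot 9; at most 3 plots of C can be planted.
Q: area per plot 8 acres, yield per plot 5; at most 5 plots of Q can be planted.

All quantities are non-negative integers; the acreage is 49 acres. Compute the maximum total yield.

3×R, 1×D, 3×C, and 1×Q: area 47 ≤ 49, yield 3·10 + 1·6 + 3·9 + 1·5 = 68.
3×R, 2×D, and 3×C: area 42 ≤ 49, yield 3·10 + 2·6 + 3·9 = 69.
Best is 69.

69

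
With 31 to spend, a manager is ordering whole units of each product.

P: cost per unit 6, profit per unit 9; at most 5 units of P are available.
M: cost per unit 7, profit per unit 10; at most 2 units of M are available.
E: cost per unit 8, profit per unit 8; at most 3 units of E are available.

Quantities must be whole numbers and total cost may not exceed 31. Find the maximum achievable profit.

46

4×P and 1×M: cost 31 ≤ 31, profit 4·9 + 1·10 = 46.
5×P: cost 30 ≤ 31, profit 5·9 = 45.
Best is 46.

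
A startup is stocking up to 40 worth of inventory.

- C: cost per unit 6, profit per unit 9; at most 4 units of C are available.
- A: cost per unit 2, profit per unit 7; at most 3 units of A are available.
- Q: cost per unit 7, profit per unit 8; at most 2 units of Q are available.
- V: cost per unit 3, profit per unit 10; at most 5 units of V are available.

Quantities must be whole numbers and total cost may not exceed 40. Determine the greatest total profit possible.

A has the best ratio (7/2); taking only A gives at most 3×7 = 21 (stopped by the supply cap of 3).
Mixing does better — 3×C, 3×A, and 5×V: cost 39 ≤ 40, profit 3·9 + 3·7 + 5·10 = 98.

98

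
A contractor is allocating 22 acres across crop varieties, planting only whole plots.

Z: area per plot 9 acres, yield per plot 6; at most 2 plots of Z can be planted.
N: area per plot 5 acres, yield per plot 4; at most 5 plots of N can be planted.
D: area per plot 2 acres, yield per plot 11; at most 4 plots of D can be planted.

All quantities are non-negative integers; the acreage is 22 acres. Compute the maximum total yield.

This is a bounded integer knapsack.
1×Z, 1×N, and 4×D: area 22 ≤ 22, yield 1·6 + 1·4 + 4·11 = 54.
2×N and 4×D: area 18 ≤ 22, yield 2·4 + 4·11 = 52.
Best is 54.

54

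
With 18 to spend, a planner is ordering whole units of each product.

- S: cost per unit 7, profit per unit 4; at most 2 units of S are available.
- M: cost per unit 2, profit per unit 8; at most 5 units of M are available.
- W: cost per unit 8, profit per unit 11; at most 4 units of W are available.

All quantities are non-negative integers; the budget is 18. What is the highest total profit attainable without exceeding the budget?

51

M has the best ratio (8/2); taking only M gives at most 5×8 = 40 (stopped by the supply cap of 5).
Mixing does better — 5×M and 1×W: cost 18 ≤ 18, profit 5·8 + 1·11 = 51.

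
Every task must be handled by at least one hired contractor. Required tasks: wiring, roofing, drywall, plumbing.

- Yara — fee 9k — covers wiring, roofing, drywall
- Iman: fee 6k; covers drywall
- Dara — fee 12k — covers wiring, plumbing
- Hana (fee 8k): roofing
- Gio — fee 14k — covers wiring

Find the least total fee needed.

21

This is a weighted set-cover instance.
Choose Yara and Dara: together they cover wiring, roofing, drywall, plumbing — every task.
Total fee: 9 + 12 = 21.
No cover costs less than 21.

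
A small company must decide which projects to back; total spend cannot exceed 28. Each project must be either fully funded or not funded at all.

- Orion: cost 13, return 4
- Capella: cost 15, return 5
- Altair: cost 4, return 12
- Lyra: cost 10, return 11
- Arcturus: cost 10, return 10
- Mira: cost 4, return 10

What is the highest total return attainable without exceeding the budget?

43

This is an integer program with binary decision variables.
Take Altair, Lyra, Arcturus, and Mira: cost 4 + 10 + 10 + 4 = 28 ≤ 28, return 12 + 11 + 10 + 10 = 43.
No other feasible combination does better.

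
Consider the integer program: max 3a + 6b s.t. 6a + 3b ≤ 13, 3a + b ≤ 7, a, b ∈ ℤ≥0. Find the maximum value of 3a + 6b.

The continuous relaxation peaks at (0, 4.33) with value 26.00; rounding to a feasible lattice point costs some objective.
(a,b)=(0,4): 6·0+3·4=12≤13, 3·0+1·4=4≤7, objective 24.
(a,b)=(0,3): 6·0+3·3=9≤13, 3·0+1·3=3≤7, objective 18.
Maximum is 24 at (a,b)=(0,4).

24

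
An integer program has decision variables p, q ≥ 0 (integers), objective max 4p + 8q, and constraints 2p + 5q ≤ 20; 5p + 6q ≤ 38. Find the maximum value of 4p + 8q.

36

(p,q)=(5,2): 2·5+5·2=20≤20, 5·5+6·2=37≤38, objective 36.
(p,q)=(6,1): 2·6+5·1=17≤20, 5·6+6·1=36≤38, objective 32.
(p,q)=(4,2): 2·4+5·2=18≤20, 5·4+6·2=32≤38, objective 32.
The best lattice point is (5,2), giving 36.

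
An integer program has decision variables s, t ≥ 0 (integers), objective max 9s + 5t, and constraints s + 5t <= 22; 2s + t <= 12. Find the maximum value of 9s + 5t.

55

(s,t)=(5,2): 1·5+5·2=15≤22, 2·5+1·2=12≤12, objective 55.
(s,t)=(4,3): 1·4+5·3=19≤22, 2·4+1·3=11≤12, objective 51.
(s,t)=(5,1): 1·5+5·1=10≤22, 2·5+1·1=11≤12, objective 50.
No feasible integer point exceeds 55.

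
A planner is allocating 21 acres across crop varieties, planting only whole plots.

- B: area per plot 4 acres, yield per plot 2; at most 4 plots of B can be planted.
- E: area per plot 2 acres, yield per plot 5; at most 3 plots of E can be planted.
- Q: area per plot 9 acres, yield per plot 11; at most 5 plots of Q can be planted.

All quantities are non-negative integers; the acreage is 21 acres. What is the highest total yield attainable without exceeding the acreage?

28

1×B, 3×E, and 1×Q: area 19 ≤ 21, yield 1·2 + 3·5 + 1·11 = 28.
1×E and 2×Q: area 20 ≤ 21, yield 1·5 + 2·11 = 27.
Best is 28.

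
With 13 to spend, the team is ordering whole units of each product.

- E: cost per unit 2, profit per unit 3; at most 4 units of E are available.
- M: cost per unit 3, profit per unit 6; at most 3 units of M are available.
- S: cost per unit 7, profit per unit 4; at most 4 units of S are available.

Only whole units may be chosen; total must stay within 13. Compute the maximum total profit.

M has the best ratio (6/3); taking only M gives at most 3×6 = 18 (stopped by the supply cap of 3).
Mixing does better — 2×E and 3×M: cost 13 ≤ 13, profit 2·3 + 3·6 = 24.

24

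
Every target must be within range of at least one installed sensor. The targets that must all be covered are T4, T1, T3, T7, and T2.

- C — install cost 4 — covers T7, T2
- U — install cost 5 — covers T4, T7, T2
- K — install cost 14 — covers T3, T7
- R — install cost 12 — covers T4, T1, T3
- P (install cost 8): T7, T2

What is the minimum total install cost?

16

The greedy cost-per-new-target heuristic would pick U and R for 17, but a cheaper cover exists.
Choose C and R: together they cover T4, T1, T3, T7, T2 — every target.
Total install cost: 4 + 12 = 16.
No cover costs less than 16.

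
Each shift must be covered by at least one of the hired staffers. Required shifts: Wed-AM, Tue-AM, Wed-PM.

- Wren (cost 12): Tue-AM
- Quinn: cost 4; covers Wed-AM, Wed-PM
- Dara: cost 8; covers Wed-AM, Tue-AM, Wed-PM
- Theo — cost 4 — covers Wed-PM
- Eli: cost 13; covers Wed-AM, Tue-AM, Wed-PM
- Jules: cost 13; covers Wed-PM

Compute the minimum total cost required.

The greedy cost-per-new-shift heuristic would pick Quinn and Dara for 12, but a cheaper cover exists.
Dara alone covers Wed-AM, Tue-AM, Wed-PM — every shift.
Total cost: 8.
No cover costs less than 8.

8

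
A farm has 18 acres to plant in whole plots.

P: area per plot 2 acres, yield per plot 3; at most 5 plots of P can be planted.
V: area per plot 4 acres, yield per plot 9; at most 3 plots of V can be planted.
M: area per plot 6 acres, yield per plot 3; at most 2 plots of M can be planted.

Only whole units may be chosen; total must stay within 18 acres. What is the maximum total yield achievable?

36

V has the best ratio (9/4); taking only V gives at most 3×9 = 27 (stopped by the supply cap of 3).
Mixing does better — 3×P and 3×V: area 18 ≤ 18, yield 3·3 + 3·9 = 36.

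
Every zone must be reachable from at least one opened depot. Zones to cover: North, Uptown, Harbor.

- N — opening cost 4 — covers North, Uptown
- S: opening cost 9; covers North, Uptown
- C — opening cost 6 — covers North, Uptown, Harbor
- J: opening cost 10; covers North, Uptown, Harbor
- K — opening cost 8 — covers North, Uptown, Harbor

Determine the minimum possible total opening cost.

6

This is an integer covering problem.
The greedy cost-per-new-zone heuristic would pick N and C for 10, but a cheaper cover exists.
C alone covers North, Uptown, Harbor — every zone.
Total opening cost: 6.
No cover costs less than 6.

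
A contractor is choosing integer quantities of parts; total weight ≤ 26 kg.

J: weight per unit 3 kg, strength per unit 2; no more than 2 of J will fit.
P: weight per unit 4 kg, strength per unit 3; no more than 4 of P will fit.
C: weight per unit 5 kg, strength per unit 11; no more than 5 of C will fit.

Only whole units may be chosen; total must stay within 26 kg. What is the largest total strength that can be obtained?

55

C has the best ratio (11/5); taking only C gives at most 5×11 = 55 (stopped by the weight limit).
Optimal: 5×C: weight 25 ≤ 26, strength 5·11 = 55.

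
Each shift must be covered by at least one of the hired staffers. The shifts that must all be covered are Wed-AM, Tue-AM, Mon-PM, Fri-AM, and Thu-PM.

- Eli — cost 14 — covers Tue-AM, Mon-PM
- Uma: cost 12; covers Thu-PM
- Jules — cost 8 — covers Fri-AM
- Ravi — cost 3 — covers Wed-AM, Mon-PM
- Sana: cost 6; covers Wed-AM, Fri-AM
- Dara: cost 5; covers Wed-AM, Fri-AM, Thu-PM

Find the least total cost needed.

19

The greedy cost-per-new-shift heuristic would pick Ravi, Dara, and Eli for 22, but a cheaper cover exists.
Choose Eli and Dara: together they cover Wed-AM, Tue-AM, Mon-PM, Fri-AM, Thu-PM — every shift.
Total cost: 14 + 5 = 19.
No cover costs less than 19.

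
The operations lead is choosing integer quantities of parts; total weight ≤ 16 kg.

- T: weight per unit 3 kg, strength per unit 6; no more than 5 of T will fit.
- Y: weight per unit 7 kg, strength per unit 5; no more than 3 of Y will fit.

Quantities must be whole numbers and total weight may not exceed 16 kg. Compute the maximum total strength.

This is a bounded integer knapsack.
4×T: weight 12 ≤ 16, strength 4·6 = 24.
5×T: weight 15 ≤ 16, strength 5·6 = 30.
Best is 30.

30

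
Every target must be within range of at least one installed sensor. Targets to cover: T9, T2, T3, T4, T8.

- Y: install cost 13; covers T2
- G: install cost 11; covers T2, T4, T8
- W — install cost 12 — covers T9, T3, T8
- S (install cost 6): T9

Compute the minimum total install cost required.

23

Choose G and W: together they cover T9, T2, T3, T4, T8 — every target.
Total install cost: 11 + 12 = 23.
No cover costs less than 23.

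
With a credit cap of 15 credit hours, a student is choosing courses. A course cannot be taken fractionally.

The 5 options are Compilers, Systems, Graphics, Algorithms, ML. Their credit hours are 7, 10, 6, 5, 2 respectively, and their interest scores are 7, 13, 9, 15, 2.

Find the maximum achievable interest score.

Allowing fractional choices, the relaxed optimum would be about 29.2, but courses are indivisible.
Systems + Algorithms: credit hours 10 + 5 = 15 ≤ 15, interest score 13 + 15 = 28.
Graphics + Algorithms + ML: credit hours 6 + 5 + 2 = 13 ≤ 15, interest score 9 + 15 + 2 = 26.
Best is Systems and Algorithms with total interest score 28.

28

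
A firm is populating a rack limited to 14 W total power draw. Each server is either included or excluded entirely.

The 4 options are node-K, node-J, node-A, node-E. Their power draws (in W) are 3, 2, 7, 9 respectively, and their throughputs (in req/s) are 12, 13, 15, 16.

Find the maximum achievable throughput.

41

node-K + node-J + node-E: power draw 3 + 2 + 9 = 14 ≤ 14, throughput 12 + 13 + 16 = 41.
node-K + node-J + node-A: power draw 3 + 2 + 7 = 12 ≤ 14, throughput 12 + 13 + 15 = 40.
Best is node-K, node-J, and node-E with total throughput 41.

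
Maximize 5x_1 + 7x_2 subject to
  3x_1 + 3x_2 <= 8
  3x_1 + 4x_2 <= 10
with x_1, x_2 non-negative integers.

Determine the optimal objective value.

14

Relaxing integrality, the LP optimum is 17.50 at (x_1,x_2) = (0, 2.5), which is not an integer point.
(x_1,x_2)=(0,2): 3·0+3·2=6≤8, 3·0+4·2=8≤10, objective 14.
(x_1,x_2)=(1,1): 3·1+3·1=6≤8, 3·1+4·1=7≤10, objective 12.
(x_1,x_2)=(0,1): 3·0+3·1=3≤8, 3·0+4·1=4≤10, objective 7.
Maximum is 14 at (x_1,x_2)=(0,2).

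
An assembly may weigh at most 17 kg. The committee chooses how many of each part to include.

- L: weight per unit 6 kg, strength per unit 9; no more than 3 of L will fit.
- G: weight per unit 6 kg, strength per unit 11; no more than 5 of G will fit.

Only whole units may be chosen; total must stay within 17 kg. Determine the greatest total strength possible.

G has the best ratio (11/6); taking only G gives at most 2×11 = 22 (stopped by the weight limit).
Optimal: 2×G: weight 12 ≤ 17, strength 2·11 = 22.

22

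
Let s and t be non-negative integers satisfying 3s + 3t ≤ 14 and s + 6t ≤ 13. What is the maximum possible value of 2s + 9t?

20

The continuous relaxation peaks at (3, 1.67) with value 21.00; rounding to a feasible lattice point costs some objective.
(s,t)=(1,2): 3·1+3·2=9≤14, 1·1+6·2=13≤13, objective 20.
(s,t)=(0,2): 3·0+3·2=6≤14, 1·0+6·2=12≤13, objective 18.
(s,t)=(3,1): 3·3+3·1=12≤14, 1·3+6·1=9≤13, objective 15.
(s,t)=(2,1): 3·2+3·1=9≤14, 1·2+6·1=8≤13, objective 13.
No feasible integer point exceeds 20.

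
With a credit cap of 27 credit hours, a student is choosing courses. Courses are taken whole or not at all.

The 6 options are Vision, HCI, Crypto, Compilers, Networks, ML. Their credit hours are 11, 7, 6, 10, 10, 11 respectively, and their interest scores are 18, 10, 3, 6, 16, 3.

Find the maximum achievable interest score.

37

Vision + Networks: credit hours 11 + 10 = 21 ≤ 27, interest score 18 + 16 = 34.
HCI + Compilers + Networks: credit hours 7 + 10 + 10 = 27 ≤ 27, interest score 10 + 6 + 16 = 32.
Vision + Crypto + Networks: credit hours 11 + 6 + 10 = 27 ≤ 27, interest score 18 + 3 + 16 = 37.
Best is Vision, Crypto, and Networks with total interest score 37.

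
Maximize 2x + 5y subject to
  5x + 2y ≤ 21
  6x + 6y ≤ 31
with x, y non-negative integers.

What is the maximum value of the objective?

The continuous relaxation peaks at (0, 5.17) with value 25.83; rounding to a feasible lattice point costs some objective.
(x,y)=(0,5): 5·0+2·5=10≤21, 6·0+6·5=30≤31, objective 25.
(x,y)=(1,4): 5·1+2·4=13≤21, 6·1+6·4=30≤31, objective 22.
The best lattice point is (0,5), giving 25.

25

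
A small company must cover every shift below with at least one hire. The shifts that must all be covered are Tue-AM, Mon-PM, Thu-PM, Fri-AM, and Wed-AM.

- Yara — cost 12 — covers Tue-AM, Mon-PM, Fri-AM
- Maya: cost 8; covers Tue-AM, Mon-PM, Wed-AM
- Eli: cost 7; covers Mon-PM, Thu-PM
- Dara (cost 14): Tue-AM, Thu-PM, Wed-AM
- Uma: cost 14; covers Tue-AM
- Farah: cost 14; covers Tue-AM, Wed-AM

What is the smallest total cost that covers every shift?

This is a weighted set-cover instance.
The greedy cost-per-new-shift heuristic would pick Maya, Eli, and Yara for 27, but a cheaper cover exists.
Choose Yara and Dara: together they cover Tue-AM, Mon-PM, Thu-PM, Fri-AM, Wed-AM — every shift.
Total cost: 12 + 14 = 26.
No cover costs less than 26.

26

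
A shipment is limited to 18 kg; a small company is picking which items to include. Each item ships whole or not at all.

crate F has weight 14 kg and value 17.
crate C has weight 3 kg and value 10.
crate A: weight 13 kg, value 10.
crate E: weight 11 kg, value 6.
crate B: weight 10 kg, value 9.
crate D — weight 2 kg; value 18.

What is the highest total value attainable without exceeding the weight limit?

Allowing fractional choices, the relaxed optimum would be about 43.8, but items are indivisible.
crate C + crate A + crate D: weight 3 + 13 + 2 = 18 ≤ 18, value 10 + 10 + 18 = 38.
crate C + crate B + crate D: weight 3 + 10 + 2 = 15 ≤ 18, value 10 + 9 + 18 = 37.
Best is crate C, crate A, and crate D with total value 38.

38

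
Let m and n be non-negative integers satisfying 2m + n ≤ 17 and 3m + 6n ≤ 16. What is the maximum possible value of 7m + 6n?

Relaxing integrality, the LP optimum is 37.33 at (m,n) = (5.33, 0), which is not an integer point.
(m,n)=(5,0): 2·5+1·0=10≤17, 3·5+6·0=15≤16, objective 35.
(m,n)=(4,0): 2·4+1·0=8≤17, 3·4+6·0=12≤16, objective 28.
No feasible integer point exceeds 35.

35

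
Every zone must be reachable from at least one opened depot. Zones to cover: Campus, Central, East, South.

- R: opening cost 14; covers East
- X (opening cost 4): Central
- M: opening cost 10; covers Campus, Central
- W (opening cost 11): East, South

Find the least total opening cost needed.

The greedy cost-per-new-zone heuristic would pick X, W, and M for 25, but a cheaper cover exists.
Choose M and W: together they cover Campus, Central, East, South — every zone.
Total opening cost: 10 + 11 = 21.
No cover costs less than 21.

21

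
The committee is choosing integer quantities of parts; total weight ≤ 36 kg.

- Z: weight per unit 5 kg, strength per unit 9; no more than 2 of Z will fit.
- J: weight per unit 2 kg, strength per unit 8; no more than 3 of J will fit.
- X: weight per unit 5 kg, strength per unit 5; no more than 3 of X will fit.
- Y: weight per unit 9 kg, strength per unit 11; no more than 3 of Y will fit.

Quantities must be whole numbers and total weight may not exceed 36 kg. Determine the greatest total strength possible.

2×Z, 3×J, and 2×Y: weight 34 ≤ 36, strength 2·9 + 3·8 + 2·11 = 64.
2×Z, 3×J, 2×X, and 1×Y: weight 35 ≤ 36, strength 2·9 + 3·8 + 2·5 + 1·11 = 63.
Best is 64.

64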